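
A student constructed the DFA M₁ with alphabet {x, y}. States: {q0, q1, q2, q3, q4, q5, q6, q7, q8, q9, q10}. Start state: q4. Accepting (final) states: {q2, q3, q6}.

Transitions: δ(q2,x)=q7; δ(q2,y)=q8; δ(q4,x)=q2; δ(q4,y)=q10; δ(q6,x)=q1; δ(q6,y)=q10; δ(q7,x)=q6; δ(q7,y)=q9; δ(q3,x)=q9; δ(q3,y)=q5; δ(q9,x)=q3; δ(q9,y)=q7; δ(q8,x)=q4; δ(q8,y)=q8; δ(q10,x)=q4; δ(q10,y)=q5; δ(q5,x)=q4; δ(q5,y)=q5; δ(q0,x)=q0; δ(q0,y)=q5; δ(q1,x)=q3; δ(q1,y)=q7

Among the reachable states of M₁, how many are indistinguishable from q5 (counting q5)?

Reachable states from the start: {q1,q2,q3,q4,q5,q6,q7,q8,q9,q10}. Unreachable: {q0} — drop them.
P0 = {q2,q3,q6} | {q1,q4,q5,q7,q8,q9,q10}.
Refine {q1,q4,q5,q7,q8,q9,q10} on symbol x: members go to different blocks, giving {q1,q4,q7,q9} and {q5,q8,q10}.
Refine {q1,q4,q7,q9} on symbol y: members go to different blocks, giving {q1,q7,q9} and {q4}.
Stable partition: {q2,q3,q6} | {q1,q7,q9} | {q5,q8,q10} | {q4} — 4 equivalence classes.
State q5 belongs to the block {q5,q8,q10}, which has 3 states.

3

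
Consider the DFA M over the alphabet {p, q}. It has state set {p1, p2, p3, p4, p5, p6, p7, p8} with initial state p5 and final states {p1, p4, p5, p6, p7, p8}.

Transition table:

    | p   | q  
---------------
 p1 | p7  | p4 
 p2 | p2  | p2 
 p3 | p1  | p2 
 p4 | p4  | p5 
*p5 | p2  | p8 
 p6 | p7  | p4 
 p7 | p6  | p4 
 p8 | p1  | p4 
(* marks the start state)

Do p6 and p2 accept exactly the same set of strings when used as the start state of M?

First remove the unreachable states {p3}; 7 states remain.
Initial partition by acceptance: {p1,p4,p5,p6,p7,p8} | {p2}.
Refine {p1,p4,p5,p6,p7,p8} on symbol p: members go to different blocks, giving {p1,p4,p6,p7,p8} and {p5}.
Split {p1,p4,p6,p7,p8} by δ(·,q) → {p1,p6,p7,p8} and {p4}.
Stable partition: {p1,p6,p7,p8} | {p2} | {p5} | {p4} — 4 equivalence classes.
p6 and p2 end up in different blocks, so they are distinguishable. For instance, the string 'ε' is accepted from only p6.

No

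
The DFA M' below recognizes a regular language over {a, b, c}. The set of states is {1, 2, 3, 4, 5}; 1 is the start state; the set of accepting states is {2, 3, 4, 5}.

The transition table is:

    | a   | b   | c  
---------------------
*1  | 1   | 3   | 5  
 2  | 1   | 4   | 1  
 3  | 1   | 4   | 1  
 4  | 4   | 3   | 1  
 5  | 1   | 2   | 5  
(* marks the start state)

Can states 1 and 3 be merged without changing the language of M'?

No

All states are reachable from the start state.
Start with accepting vs non-accepting: {2,3,4,5} | {1}.
Refine {2,3,4,5} on symbol a: members go to different blocks, giving {2,3,5} and {4}.
On input b, block {2,3,5} splits into {2,3} and {5}.
The partition is now stable with 4 blocks: {2,3} | {1} | {4} | {5}.
1 and 3 end up in different blocks, so they are distinguishable. For instance, the string 'ε' is accepted from only 3.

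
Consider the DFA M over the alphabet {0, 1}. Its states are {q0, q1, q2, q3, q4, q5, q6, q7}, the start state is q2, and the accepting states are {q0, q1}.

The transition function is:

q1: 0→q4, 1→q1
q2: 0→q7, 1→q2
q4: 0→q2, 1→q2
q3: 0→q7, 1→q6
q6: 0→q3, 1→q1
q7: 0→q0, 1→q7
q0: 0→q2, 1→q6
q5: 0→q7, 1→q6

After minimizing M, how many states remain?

States {q5} cannot be reached from the start state, so discard them.
Start with accepting vs non-accepting: {q0,q1} | {q2,q3,q4,q6,q7}.
Split {q0,q1} by δ(·,1) → {q0} and {q1}.
On input 0, block {q2,q3,q4,q6,q7} splits into {q2,q3,q4,q6} and {q7}.
On input 0, block {q2,q3,q4,q6} splits into {q2,q3} and {q4,q6}.
Split {q2,q3} by δ(·,1) → {q2} and {q3}.
On input 0, block {q4,q6} splits into {q4} and {q6}.
Stable partition: {q0} | {q2} | {q1} | {q7} | {q4} | {q3} | {q6} — 7 equivalence classes.

7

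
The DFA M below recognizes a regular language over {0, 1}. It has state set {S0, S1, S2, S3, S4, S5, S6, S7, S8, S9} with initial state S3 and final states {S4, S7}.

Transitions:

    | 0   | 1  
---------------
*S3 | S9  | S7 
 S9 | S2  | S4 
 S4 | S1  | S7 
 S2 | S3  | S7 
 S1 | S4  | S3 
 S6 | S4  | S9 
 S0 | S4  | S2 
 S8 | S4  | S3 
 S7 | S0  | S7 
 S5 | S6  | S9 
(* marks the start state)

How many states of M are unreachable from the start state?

No path from S3 leads to S5, S6, S8; the other 7 states are all reachable.

3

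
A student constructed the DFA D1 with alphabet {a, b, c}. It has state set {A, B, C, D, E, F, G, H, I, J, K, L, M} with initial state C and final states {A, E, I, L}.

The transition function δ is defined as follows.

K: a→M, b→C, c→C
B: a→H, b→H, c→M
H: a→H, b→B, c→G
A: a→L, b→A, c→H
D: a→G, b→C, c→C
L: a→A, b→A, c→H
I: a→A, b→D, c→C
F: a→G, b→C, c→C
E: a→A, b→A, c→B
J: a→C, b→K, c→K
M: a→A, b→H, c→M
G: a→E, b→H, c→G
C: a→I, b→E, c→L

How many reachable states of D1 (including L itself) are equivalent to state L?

3

States {F,J,K} cannot be reached from the start state, so discard them.
Start with accepting vs non-accepting: {A,E,I,L} | {B,C,D,G,H,M}.
Refine {A,E,I,L} on symbol b: members go to different blocks, giving {A,E,L} and {I}.
Refine {B,C,D,G,H,M} on symbol a: members go to different blocks, giving {B,D,H} and {G,M} and {C}.
On input a, block {B,D,H} splits into {B,H} and {D}.
No further refinement is possible. Final partition (6 blocks): {A,E,L} | {B,H} | {I} | {G,M} | {C} | {D}.
The equivalence class containing L is {A,E,L}, of size 3.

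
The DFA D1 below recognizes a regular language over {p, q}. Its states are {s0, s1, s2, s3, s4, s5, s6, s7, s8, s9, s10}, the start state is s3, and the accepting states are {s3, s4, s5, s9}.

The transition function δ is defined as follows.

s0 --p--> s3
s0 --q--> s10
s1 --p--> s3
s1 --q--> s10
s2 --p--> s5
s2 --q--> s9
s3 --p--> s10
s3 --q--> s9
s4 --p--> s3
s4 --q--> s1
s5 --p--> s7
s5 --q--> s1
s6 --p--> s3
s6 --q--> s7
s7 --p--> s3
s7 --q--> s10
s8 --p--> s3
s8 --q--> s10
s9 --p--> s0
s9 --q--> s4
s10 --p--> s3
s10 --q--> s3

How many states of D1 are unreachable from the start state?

5

BFS from s3 reaches {s0, s1, s3, s4, s9, s10}; the 5 state(s) s2, s5, s6, s7, s8 are never visited.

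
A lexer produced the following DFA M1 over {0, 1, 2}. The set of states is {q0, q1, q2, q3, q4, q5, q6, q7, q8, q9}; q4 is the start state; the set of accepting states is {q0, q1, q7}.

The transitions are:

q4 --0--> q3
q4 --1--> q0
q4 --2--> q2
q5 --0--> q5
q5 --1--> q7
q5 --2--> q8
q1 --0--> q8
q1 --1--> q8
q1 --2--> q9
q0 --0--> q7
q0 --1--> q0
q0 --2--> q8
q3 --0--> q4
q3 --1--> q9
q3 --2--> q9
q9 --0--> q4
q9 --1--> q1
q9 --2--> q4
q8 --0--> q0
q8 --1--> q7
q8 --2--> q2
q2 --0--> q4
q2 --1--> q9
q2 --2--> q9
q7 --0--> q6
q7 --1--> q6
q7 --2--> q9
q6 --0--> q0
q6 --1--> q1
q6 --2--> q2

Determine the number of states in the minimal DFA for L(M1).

First remove the unreachable states {q5}; 9 states remain.
Initial partition by acceptance: {q0,q1,q7} | {q2,q3,q4,q6,q8,q9}.
Refine {q0,q1,q7} on symbol 0: members go to different blocks, giving {q1,q7} and {q0}.
On input 0, block {q2,q3,q4,q6,q8,q9} splits into {q2,q3,q4,q9} and {q6,q8}.
Split {q2,q3,q4,q9} by δ(·,1) → {q2,q3} and {q4} and {q9}.
No further refinement is possible. Final partition (6 blocks): {q1,q7} | {q2,q3} | {q0} | {q6,q8} | {q4} | {q9}.

6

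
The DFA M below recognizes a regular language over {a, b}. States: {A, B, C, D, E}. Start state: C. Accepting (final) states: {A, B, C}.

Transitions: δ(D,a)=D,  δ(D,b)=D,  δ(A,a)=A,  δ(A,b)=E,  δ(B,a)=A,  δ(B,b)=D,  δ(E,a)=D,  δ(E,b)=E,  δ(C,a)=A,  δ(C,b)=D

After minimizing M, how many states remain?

2

Reachable states from the start: {A,C,D,E}. Unreachable: {B} — drop them.
Initial partition by acceptance: {A,C} | {D,E}.
No further refinement is possible. Final partition (2 blocks): {A,C} | {D,E}.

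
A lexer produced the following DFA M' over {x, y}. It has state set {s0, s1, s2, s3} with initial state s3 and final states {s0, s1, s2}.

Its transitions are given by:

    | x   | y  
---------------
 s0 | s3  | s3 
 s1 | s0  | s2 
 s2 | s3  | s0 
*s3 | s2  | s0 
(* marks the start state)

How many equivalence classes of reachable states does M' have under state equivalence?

3

Reachable states from the start: {s0,s2,s3}. Unreachable: {s1} — drop them.
Start with accepting vs non-accepting: {s0,s2} | {s3}.
Split {s0,s2} by δ(·,y) → {s0} and {s2}.
Stable partition: {s0} | {s3} | {s2} — 3 equivalence classes.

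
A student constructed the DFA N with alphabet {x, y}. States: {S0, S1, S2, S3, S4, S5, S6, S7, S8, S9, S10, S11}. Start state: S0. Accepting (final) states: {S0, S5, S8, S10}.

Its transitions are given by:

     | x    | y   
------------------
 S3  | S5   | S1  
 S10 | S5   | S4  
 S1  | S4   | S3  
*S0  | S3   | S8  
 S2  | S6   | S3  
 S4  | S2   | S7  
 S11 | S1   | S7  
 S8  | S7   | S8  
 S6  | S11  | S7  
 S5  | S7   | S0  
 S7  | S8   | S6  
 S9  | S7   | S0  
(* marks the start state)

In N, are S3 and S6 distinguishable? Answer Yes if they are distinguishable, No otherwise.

Yes

Reachable states from the start: {S0,S1,S2,S3,S4,S5,S6,S7,S8,S11}. Unreachable: {S9,S10} — drop them.
Initial partition by acceptance: {S0,S5,S8} | {S1,S2,S3,S4,S6,S7,S11}.
Refine {S1,S2,S3,S4,S6,S7,S11} on symbol x: members go to different blocks, giving {S1,S2,S4,S6,S11} and {S3,S7}.
No further refinement is possible. Final partition (3 blocks): {S0,S5,S8} | {S1,S2,S4,S6,S11} | {S3,S7}.
S3 and S6 end up in different blocks, so they are distinguishable. For instance, the string 'x' is accepted from only S3.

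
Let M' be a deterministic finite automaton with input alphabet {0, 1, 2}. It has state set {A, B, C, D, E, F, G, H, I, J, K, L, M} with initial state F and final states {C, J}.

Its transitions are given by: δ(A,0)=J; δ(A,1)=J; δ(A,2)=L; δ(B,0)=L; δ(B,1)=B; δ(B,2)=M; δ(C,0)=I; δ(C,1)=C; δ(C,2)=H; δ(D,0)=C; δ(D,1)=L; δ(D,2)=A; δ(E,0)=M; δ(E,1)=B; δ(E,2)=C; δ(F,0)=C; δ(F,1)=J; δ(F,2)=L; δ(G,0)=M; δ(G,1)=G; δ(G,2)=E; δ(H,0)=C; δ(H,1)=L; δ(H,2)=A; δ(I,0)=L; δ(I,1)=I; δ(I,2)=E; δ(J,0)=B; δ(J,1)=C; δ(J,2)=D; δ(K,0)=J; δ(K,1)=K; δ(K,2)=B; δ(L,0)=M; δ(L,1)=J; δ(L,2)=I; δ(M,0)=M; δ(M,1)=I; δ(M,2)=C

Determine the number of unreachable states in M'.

No path from F leads to G, K; the other 11 states are all reachable.

2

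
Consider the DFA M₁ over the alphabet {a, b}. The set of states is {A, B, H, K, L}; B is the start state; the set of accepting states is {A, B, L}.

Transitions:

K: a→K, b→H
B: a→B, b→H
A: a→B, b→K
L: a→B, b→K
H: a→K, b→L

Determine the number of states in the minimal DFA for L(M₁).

4

Reachable states from the start: {B,H,K,L}. Unreachable: {A} — drop them.
Start with accepting vs non-accepting: {B,L} | {H,K}.
Refine {H,K} on symbol b: members go to different blocks, giving {K} and {H}.
Split {B,L} by δ(·,b) → {B} and {L}.
The partition is now stable with 4 blocks: {B} | {K} | {H} | {L}.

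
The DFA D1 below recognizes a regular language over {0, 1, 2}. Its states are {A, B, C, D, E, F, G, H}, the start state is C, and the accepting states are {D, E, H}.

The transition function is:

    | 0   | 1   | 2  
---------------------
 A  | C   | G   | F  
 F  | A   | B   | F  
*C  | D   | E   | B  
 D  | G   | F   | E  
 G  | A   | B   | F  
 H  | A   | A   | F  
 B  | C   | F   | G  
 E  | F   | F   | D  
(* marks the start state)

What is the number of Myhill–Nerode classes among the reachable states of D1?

First remove the unreachable states {H}; 7 states remain.
Start with accepting vs non-accepting: {D,E} | {A,B,C,F,G}.
Split {A,B,C,F,G} by δ(·,0) → {A,B,F,G} and {C}.
Split {A,B,F,G} by δ(·,0) → {A,B} and {F,G}.
No further refinement is possible. Final partition (4 blocks): {D,E} | {A,B} | {C} | {F,G}.

4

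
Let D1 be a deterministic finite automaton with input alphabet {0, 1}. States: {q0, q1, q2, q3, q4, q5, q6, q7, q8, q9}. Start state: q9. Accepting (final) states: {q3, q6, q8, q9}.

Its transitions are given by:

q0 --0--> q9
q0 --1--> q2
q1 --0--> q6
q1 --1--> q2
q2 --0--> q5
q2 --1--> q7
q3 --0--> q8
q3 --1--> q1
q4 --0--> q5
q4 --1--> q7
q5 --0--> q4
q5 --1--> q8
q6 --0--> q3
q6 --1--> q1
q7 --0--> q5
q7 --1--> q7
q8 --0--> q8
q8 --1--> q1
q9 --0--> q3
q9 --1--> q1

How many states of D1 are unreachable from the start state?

1

No path from q9 leads to q0; the other 9 states are all reachable.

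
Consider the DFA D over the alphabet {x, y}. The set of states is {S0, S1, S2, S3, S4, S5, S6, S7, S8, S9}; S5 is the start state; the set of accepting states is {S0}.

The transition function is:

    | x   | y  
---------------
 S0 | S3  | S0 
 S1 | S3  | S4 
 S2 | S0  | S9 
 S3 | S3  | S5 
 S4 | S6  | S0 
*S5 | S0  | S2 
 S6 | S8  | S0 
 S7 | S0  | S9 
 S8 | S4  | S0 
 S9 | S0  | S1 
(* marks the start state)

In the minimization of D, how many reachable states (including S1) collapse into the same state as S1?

1

Reachable states from the start: {S0,S1,S2,S3,S4,S5,S6,S8,S9}. Unreachable: {S7} — drop them.
Start with accepting vs non-accepting: {S0} | {S1,S2,S3,S4,S5,S6,S8,S9}.
On input x, block {S1,S2,S3,S4,S5,S6,S8,S9} splits into {S1,S3,S4,S6,S8} and {S2,S5,S9}.
Split {S1,S3,S4,S6,S8} by δ(·,y) → {S4,S6,S8} and {S1} and {S3}.
Split {S2,S5,S9} by δ(·,y) → {S2,S5} and {S9}.
Split {S2,S5} by δ(·,y) → {S2} and {S5}.
Stable partition: {S0} | {S4,S6,S8} | {S2} | {S1} | {S3} | {S9} | {S5} — 7 equivalence classes.
State S1 belongs to the block {S1}, which has 1 states.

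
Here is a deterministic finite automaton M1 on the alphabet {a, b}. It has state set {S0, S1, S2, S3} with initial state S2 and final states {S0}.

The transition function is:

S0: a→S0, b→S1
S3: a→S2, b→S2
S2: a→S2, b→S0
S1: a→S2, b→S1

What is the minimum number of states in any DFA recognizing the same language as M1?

Reachable states from the start: {S0,S1,S2}. Unreachable: {S3} — drop them.
Initial partition by acceptance: {S0} | {S1,S2}.
Refine {S1,S2} on symbol b: members go to different blocks, giving {S1} and {S2}.
Stable partition: {S0} | {S1} | {S2} — 3 equivalence classes.

3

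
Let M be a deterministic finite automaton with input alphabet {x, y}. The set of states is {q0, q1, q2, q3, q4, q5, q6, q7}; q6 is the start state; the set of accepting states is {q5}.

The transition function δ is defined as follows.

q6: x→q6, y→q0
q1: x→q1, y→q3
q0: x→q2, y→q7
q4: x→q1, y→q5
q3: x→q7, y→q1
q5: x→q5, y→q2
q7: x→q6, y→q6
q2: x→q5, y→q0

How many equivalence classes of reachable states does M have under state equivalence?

States {q1,q3,q4} cannot be reached from the start state, so discard them.
Start with accepting vs non-accepting: {q5} | {q0,q2,q6,q7}.
Refine {q0,q2,q6,q7} on symbol x: members go to different blocks, giving {q0,q6,q7} and {q2}.
Refine {q0,q6,q7} on symbol x: members go to different blocks, giving {q6,q7} and {q0}.
Split {q6,q7} by δ(·,y) → {q6} and {q7}.
The partition is now stable with 5 blocks: {q5} | {q6} | {q2} | {q0} | {q7}.

5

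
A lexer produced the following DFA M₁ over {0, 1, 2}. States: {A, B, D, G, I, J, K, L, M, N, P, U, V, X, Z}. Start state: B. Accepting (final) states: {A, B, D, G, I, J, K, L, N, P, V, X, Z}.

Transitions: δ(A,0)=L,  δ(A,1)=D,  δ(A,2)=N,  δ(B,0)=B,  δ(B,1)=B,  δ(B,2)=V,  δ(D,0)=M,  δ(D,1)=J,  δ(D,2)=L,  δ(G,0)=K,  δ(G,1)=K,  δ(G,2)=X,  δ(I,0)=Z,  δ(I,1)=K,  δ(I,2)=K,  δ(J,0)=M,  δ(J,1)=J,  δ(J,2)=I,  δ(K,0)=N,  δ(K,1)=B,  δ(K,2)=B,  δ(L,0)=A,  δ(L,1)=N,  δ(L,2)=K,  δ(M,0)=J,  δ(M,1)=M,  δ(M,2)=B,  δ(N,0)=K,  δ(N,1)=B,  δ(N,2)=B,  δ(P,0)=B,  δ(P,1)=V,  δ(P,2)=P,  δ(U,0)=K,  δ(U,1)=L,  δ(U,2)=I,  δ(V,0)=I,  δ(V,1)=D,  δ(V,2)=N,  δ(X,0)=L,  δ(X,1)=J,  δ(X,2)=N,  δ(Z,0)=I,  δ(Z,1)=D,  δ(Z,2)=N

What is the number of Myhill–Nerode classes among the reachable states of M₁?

First remove the unreachable states {G,P,U,X}; 11 states remain.
Initial partition by acceptance: {A,B,D,I,J,K,L,N,V,Z} | {M}.
Split {A,B,D,I,J,K,L,N,V,Z} by δ(·,0) → {A,B,I,K,L,N,V,Z} and {D,J}.
On input 1, block {A,B,I,K,L,N,V,Z} splits into {B,I,K,L,N} and {A,V,Z}.
Split {B,I,K,L,N} by δ(·,0) → {B,K,N} and {I,L}.
Split {B,K,N} by δ(·,2) → {K,N} and {B}.
Stable partition: {K,N} | {M} | {D,J} | {A,V,Z} | {I,L} | {B} — 6 equivalence classes.

6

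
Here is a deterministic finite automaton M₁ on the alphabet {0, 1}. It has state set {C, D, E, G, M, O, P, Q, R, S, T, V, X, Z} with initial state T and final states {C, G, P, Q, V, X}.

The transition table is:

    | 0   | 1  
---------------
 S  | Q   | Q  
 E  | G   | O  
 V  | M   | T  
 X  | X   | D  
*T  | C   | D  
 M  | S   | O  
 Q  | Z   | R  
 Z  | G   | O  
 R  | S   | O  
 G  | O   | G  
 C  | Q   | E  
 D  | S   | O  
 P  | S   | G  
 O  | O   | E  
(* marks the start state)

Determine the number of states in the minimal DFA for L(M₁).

8

States {M,P,V,X} cannot be reached from the start state, so discard them.
Initial partition by acceptance: {C,G,Q} | {D,E,O,R,S,T,Z}.
On input 0, block {C,G,Q} splits into {G,Q} and {C}.
Refine {G,Q} on symbol 1: members go to different blocks, giving {G} and {Q}.
On input 0, block {D,E,O,R,S,T,Z} splits into {D,O,R} and {E,Z} and {S} and {T}.
Refine {D,O,R} on symbol 0: members go to different blocks, giving {D,R} and {O}.
The partition is now stable with 8 blocks: {G} | {D,R} | {C} | {Q} | {E,Z} | {S} | {T} | {O}.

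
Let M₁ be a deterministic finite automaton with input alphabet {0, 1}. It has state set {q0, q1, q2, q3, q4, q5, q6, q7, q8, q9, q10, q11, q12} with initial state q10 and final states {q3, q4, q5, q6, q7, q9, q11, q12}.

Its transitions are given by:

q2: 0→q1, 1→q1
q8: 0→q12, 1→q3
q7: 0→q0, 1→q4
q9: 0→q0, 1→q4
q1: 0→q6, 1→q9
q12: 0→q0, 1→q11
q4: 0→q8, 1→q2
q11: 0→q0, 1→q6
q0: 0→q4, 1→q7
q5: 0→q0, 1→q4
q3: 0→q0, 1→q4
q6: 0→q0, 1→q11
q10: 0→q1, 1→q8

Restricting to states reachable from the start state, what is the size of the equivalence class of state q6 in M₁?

3

First remove the unreachable states {q5}; 12 states remain.
Start with accepting vs non-accepting: {q3,q4,q6,q7,q9,q11,q12} | {q0,q1,q2,q8,q10}.
Split {q3,q4,q6,q7,q9,q11,q12} by δ(·,1) → {q3,q6,q7,q9,q11,q12} and {q4}.
Refine {q3,q6,q7,q9,q11,q12} on symbol 1: members go to different blocks, giving {q3,q7,q9} and {q6,q11,q12}.
On input 0, block {q0,q1,q2,q8,q10} splits into {q1,q8} and {q2,q10} and {q0}.
Stable partition: {q3,q7,q9} | {q1,q8} | {q4} | {q6,q11,q12} | {q2,q10} | {q0} — 6 equivalence classes.
State q6 belongs to the block {q6,q11,q12}, which has 3 states.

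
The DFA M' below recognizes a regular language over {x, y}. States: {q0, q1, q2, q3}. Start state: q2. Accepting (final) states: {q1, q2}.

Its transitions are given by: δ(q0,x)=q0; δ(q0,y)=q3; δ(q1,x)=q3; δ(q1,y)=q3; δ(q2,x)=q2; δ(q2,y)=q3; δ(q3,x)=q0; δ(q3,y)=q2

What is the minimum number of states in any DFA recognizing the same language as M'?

States {q1} cannot be reached from the start state, so discard them.
Initial partition by acceptance: {q2} | {q0,q3}.
On input y, block {q0,q3} splits into {q0} and {q3}.
Stable partition: {q2} | {q0} | {q3} — 3 equivalence classes.

3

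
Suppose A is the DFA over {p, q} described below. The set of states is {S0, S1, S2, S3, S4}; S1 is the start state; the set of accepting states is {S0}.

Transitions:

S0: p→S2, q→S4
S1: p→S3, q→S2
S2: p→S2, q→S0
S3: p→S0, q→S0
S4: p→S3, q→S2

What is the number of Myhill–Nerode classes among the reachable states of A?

Every state is reachable, so we keep all 5.
Start with accepting vs non-accepting: {S0} | {S1,S2,S3,S4}.
Split {S1,S2,S3,S4} by δ(·,p) → {S1,S2,S4} and {S3}.
Refine {S1,S2,S4} on symbol p: members go to different blocks, giving {S1,S4} and {S2}.
Stable partition: {S0} | {S1,S4} | {S3} | {S2} — 4 equivalence classes.

4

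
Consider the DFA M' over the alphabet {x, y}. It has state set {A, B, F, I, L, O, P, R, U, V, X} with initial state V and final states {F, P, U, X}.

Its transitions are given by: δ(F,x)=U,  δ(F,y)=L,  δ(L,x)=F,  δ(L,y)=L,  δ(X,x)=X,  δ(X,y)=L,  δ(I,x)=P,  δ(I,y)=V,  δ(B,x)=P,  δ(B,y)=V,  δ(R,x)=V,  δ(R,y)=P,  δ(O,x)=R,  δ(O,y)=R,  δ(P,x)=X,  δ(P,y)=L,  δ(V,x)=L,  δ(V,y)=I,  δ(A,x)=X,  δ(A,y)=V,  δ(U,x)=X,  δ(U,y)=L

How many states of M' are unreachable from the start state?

No path from V leads to A, B, O, R; the other 7 states are all reachable.

4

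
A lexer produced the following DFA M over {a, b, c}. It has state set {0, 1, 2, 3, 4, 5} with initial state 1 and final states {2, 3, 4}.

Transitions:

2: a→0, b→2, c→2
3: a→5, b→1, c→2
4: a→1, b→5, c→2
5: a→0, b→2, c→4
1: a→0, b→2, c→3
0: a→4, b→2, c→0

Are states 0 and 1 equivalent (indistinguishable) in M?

Initial partition by acceptance: {2,3,4} | {0,1,5}.
Split {2,3,4} by δ(·,b) → {3,4} and {2}.
On input a, block {0,1,5} splits into {1,5} and {0}.
No further refinement is possible. Final partition (4 blocks): {3,4} | {1,5} | {2} | {0}.
0 and 1 end up in different blocks, so they are distinguishable. For instance, the string 'a' is accepted from only 0.

No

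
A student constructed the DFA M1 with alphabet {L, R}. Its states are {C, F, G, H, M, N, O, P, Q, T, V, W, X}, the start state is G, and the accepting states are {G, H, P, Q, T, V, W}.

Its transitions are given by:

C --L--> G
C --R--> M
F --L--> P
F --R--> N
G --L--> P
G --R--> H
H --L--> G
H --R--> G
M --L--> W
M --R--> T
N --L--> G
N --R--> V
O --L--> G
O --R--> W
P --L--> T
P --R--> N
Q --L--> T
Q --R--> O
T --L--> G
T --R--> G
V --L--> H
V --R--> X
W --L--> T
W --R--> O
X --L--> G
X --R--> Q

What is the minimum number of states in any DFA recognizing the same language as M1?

States {C,F,M} cannot be reached from the start state, so discard them.
Initial partition by acceptance: {G,H,P,Q,T,V,W} | {N,O,X}.
On input R, block {G,H,P,Q,T,V,W} splits into {P,Q,V,W} and {G,H,T}.
Split {G,H,T} by δ(·,L) → {H,T} and {G}.
No further refinement is possible. Final partition (4 blocks): {P,Q,V,W} | {N,O,X} | {H,T} | {G}.

4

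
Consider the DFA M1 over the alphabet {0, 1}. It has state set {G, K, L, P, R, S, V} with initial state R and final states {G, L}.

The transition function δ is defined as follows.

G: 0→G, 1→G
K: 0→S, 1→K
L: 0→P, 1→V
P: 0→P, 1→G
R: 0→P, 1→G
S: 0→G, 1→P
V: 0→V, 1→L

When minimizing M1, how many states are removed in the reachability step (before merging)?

Starting at R and following transitions, the reachable set is {G, P, R}. That leaves K, L, S, V unreachable — 4 in total.

4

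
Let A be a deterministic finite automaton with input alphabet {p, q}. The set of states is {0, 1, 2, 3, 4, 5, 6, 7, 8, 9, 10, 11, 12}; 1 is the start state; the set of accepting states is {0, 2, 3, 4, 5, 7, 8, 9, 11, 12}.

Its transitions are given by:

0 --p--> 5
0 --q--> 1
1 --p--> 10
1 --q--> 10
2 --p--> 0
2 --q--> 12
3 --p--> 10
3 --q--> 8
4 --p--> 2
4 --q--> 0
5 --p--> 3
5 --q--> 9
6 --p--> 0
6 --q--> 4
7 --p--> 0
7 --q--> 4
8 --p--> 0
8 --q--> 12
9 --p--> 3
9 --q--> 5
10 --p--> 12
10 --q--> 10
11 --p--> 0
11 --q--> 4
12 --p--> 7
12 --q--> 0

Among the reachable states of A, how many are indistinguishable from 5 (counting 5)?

Reachable states from the start: {0,1,2,3,4,5,7,8,9,10,12}. Unreachable: {6,11} — drop them.
Start with accepting vs non-accepting: {0,2,3,4,5,7,8,9,12} | {1,10}.
On input p, block {0,2,3,4,5,7,8,9,12} splits into {0,2,4,5,7,8,9,12} and {3}.
Split {0,2,4,5,7,8,9,12} by δ(·,p) → {0,2,4,7,8,12} and {5,9}.
On input p, block {0,2,4,7,8,12} splits into {2,4,7,8,12} and {0}.
Split {2,4,7,8,12} by δ(·,p) → {2,7,8} and {4,12}.
Split {1,10} by δ(·,p) → {1} and {10}.
The partition is now stable with 7 blocks: {2,7,8} | {1} | {3} | {5,9} | {0} | {4,12} | {10}.
The equivalence class containing 5 is {5,9}, of size 2.

2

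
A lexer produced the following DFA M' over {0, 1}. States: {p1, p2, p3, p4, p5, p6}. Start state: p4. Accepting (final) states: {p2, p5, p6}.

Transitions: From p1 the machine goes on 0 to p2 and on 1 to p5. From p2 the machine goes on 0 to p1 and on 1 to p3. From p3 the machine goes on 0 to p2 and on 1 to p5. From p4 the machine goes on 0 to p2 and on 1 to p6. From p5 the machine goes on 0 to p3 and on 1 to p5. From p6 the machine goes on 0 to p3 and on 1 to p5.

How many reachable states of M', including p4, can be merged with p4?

Every state is reachable, so we keep all 6.
Start with accepting vs non-accepting: {p2,p5,p6} | {p1,p3,p4}.
On input 1, block {p2,p5,p6} splits into {p5,p6} and {p2}.
Stable partition: {p5,p6} | {p1,p3,p4} | {p2} — 3 equivalence classes.
The equivalence class containing p4 is {p1,p3,p4}, of size 3.

3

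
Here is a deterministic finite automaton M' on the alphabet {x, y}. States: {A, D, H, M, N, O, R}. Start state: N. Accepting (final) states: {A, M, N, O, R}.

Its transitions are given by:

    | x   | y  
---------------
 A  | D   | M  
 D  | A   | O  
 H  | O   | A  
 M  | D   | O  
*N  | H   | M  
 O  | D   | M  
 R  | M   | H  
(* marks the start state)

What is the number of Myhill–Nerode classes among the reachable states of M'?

States {R} cannot be reached from the start state, so discard them.
Start with accepting vs non-accepting: {A,M,N,O} | {D,H}.
No further refinement is possible. Final partition (2 blocks): {A,M,N,O} | {D,H}.

2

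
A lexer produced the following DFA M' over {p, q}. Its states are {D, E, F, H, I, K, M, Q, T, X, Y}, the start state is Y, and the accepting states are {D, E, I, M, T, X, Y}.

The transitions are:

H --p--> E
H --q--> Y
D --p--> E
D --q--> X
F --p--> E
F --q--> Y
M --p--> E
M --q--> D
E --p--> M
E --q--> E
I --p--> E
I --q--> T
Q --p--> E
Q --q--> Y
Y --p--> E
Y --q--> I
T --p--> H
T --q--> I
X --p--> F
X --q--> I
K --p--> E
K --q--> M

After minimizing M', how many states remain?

First remove the unreachable states {K,Q}; 9 states remain.
Start with accepting vs non-accepting: {D,E,I,M,T,X,Y} | {F,H}.
Refine {D,E,I,M,T,X,Y} on symbol p: members go to different blocks, giving {D,E,I,M,Y} and {T,X}.
Refine {D,E,I,M,Y} on symbol q: members go to different blocks, giving {E,M,Y} and {D,I}.
Refine {E,M,Y} on symbol q: members go to different blocks, giving {M,Y} and {E}.
Stable partition: {M,Y} | {F,H} | {T,X} | {D,I} | {E} — 5 equivalence classes.

5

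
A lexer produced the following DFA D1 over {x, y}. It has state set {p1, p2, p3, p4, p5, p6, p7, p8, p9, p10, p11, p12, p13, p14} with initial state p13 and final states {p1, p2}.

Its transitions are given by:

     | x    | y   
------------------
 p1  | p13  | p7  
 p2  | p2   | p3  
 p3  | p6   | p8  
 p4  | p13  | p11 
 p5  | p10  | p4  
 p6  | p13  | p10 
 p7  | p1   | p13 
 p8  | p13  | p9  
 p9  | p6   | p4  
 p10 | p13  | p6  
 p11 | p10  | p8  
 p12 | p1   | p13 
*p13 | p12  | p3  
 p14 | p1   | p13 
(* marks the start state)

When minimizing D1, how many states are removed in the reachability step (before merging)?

3

Starting at p13 and following transitions, the reachable set is {p1, p3, p4, p6, p7, p8, p9, p10, p11, p12, p13}. That leaves p2, p5, p14 unreachable — 3 in total.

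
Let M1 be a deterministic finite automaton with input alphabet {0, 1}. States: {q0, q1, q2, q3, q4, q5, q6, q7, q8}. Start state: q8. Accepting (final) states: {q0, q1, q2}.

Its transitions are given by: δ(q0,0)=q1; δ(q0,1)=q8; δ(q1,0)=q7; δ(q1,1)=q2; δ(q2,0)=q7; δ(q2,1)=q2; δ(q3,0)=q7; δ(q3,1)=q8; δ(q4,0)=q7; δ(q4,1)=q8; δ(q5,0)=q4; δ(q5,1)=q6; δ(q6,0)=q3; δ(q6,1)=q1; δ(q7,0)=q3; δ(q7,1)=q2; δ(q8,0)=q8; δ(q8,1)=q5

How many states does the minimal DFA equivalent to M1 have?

First remove the unreachable states {q0}; 8 states remain.
P0 = {q1,q2} | {q3,q4,q5,q6,q7,q8}.
Split {q3,q4,q5,q6,q7,q8} by δ(·,1) → {q3,q4,q5,q8} and {q6,q7}.
On input 0, block {q3,q4,q5,q8} splits into {q3,q4} and {q5,q8}.
On input 0, block {q5,q8} splits into {q5} and {q8}.
The partition is now stable with 5 blocks: {q1,q2} | {q3,q4} | {q6,q7} | {q5} | {q8}.

5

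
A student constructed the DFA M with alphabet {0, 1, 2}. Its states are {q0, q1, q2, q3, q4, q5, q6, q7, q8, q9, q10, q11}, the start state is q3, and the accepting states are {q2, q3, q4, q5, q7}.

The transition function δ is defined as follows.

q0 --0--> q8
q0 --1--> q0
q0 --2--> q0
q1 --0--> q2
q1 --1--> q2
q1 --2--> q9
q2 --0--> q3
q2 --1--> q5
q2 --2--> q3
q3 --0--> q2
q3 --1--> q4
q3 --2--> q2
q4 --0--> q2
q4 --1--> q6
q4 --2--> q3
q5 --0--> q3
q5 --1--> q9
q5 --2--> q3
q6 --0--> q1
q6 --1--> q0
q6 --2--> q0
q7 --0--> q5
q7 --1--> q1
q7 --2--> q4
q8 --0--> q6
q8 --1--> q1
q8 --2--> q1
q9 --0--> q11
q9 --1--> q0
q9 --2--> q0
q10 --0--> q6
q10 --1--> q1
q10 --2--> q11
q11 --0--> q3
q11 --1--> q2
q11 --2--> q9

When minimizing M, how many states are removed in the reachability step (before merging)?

Starting at q3 and following transitions, the reachable set is {q0, q1, q2, q3, q4, q5, q6, q8, q9, q11}. That leaves q7, q10 unreachable — 2 in total.

2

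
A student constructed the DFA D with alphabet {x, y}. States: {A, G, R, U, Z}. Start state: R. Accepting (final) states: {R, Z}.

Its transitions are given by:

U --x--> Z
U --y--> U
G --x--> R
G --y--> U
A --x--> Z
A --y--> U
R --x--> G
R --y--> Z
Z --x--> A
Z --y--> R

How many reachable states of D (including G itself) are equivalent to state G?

3

Start with accepting vs non-accepting: {R,Z} | {A,G,U}.
The partition is now stable with 2 blocks: {R,Z} | {A,G,U}.
The equivalence class containing G is {A,G,U}, of size 3.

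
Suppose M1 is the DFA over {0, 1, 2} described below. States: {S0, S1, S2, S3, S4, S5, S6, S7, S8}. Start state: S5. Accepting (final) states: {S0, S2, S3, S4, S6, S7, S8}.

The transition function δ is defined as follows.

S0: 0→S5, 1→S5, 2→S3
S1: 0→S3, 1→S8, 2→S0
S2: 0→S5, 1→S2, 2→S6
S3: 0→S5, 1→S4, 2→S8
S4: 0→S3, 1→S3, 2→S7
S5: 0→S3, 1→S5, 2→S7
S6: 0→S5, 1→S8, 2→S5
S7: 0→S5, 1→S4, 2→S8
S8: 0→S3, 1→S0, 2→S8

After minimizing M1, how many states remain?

First remove the unreachable states {S1,S2,S6}; 6 states remain.
Initial partition by acceptance: {S0,S3,S4,S7,S8} | {S5}.
On input 0, block {S0,S3,S4,S7,S8} splits into {S0,S3,S7} and {S4,S8}.
Refine {S0,S3,S7} on symbol 1: members go to different blocks, giving {S3,S7} and {S0}.
On input 1, block {S4,S8} splits into {S4} and {S8}.
The partition is now stable with 5 blocks: {S3,S7} | {S5} | {S4} | {S0} | {S8}.

5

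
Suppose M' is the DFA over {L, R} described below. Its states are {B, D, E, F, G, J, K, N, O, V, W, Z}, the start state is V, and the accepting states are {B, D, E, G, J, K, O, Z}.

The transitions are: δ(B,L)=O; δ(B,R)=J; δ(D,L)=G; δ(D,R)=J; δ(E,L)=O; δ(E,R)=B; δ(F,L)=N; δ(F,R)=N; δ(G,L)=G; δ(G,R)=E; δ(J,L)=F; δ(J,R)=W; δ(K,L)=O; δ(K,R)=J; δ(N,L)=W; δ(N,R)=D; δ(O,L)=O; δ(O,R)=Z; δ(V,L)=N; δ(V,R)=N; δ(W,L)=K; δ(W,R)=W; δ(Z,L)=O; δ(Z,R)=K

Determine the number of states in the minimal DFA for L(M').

Every state is reachable, so we keep all 12.
P0 = {B,D,E,G,J,K,O,Z} | {F,N,V,W}.
Refine {B,D,E,G,J,K,O,Z} on symbol L: members go to different blocks, giving {B,D,E,G,K,O,Z} and {J}.
On input R, block {B,D,E,G,K,O,Z} splits into {E,G,O,Z} and {B,D,K}.
Refine {E,G,O,Z} on symbol R: members go to different blocks, giving {E,Z} and {G,O}.
On input L, block {F,N,V,W} splits into {F,N,V} and {W}.
Split {F,N,V} by δ(·,L) → {F,V} and {N}.
No further refinement is possible. Final partition (7 blocks): {E,Z} | {F,V} | {J} | {B,D,K} | {G,O} | {W} | {N}.

7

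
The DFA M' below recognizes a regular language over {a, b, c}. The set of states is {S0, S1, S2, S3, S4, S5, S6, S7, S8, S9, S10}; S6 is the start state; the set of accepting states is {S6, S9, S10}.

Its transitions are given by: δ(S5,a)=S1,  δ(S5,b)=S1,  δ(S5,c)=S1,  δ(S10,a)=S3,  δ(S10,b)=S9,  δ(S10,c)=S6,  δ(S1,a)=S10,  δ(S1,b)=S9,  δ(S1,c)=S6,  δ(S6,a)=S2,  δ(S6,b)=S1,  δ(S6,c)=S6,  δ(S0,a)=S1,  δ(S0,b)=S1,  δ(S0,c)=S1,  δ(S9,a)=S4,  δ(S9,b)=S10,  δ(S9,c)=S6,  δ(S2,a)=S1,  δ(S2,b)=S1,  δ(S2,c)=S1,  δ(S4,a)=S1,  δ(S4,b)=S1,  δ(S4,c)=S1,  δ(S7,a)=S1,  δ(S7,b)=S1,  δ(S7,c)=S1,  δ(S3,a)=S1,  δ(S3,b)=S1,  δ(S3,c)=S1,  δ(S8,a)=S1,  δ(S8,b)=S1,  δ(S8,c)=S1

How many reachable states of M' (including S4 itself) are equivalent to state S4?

First remove the unreachable states {S0,S5,S7,S8}; 7 states remain.
Start with accepting vs non-accepting: {S6,S9,S10} | {S1,S2,S3,S4}.
Refine {S6,S9,S10} on symbol b: members go to different blocks, giving {S9,S10} and {S6}.
On input a, block {S1,S2,S3,S4} splits into {S2,S3,S4} and {S1}.
No further refinement is possible. Final partition (4 blocks): {S9,S10} | {S2,S3,S4} | {S6} | {S1}.
State S4 belongs to the block {S2,S3,S4}, which has 3 states.

3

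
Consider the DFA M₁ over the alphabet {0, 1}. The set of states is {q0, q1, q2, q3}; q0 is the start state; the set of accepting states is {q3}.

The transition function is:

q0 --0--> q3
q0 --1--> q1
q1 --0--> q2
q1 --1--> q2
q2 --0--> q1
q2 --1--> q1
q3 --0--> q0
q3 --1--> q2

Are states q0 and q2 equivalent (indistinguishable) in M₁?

Every state is reachable, so we keep all 4.
Initial partition by acceptance: {q3} | {q0,q1,q2}.
Refine {q0,q1,q2} on symbol 0: members go to different blocks, giving {q1,q2} and {q0}.
Stable partition: {q3} | {q1,q2} | {q0} — 3 equivalence classes.
q0 and q2 end up in different blocks, so they are distinguishable. For instance, the string '0' is accepted from only q0.

No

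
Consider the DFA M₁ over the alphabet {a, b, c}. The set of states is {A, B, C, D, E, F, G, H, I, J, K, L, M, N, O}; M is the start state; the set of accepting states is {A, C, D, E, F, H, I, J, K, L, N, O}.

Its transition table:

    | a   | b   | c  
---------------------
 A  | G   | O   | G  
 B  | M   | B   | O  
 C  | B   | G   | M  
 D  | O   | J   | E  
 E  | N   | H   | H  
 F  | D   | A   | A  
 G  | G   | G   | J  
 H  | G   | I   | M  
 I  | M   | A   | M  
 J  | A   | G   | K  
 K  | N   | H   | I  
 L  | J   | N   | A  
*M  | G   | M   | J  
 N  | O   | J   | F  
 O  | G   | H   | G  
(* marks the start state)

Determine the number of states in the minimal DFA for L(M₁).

States {B,C,L} cannot be reached from the start state, so discard them.
Initial partition by acceptance: {A,D,E,F,H,I,J,K,N,O} | {G,M}.
On input a, block {A,D,E,F,H,I,J,K,N,O} splits into {D,E,F,J,K,N} and {A,H,I,O}.
Refine {D,E,F,J,K,N} on symbol a: members go to different blocks, giving {D,J,N} and {E,F,K}.
Refine {D,J,N} on symbol b: members go to different blocks, giving {D,N} and {J}.
Stable partition: {D,N} | {G,M} | {A,H,I,O} | {E,F,K} | {J} — 5 equivalence classes.

5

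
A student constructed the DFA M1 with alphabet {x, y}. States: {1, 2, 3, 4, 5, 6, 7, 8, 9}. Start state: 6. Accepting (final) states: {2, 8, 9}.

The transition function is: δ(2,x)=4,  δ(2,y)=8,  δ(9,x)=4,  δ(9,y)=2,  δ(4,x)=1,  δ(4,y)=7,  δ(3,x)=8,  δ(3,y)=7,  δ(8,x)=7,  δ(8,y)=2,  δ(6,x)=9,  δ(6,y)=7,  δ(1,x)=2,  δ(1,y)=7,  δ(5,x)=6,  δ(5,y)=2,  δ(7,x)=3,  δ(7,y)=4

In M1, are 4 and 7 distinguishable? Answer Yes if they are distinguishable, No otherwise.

No

States {5} cannot be reached from the start state, so discard them.
Start with accepting vs non-accepting: {2,8,9} | {1,3,4,6,7}.
Split {1,3,4,6,7} by δ(·,x) → {1,3,6} and {4,7}.
Stable partition: {2,8,9} | {1,3,6} | {4,7} — 3 equivalence classes.
4 and 7 lie in the same block of the stable partition, so they are equivalent — no string distinguishes them.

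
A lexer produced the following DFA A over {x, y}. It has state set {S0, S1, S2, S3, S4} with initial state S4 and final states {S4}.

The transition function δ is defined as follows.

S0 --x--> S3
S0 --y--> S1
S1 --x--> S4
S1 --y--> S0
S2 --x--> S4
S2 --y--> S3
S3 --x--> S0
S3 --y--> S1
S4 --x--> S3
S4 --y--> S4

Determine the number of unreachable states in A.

1

BFS from S4 reaches {S0, S1, S3, S4}; the 1 state(s) S2 are never visited.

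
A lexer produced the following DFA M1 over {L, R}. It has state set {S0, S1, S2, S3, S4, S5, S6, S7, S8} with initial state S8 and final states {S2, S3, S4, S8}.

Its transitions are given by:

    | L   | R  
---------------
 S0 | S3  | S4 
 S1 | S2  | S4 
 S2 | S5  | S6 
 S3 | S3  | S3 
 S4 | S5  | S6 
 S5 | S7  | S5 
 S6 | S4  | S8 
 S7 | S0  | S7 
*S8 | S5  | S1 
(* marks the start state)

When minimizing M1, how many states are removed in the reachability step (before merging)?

0

Exploring from S8, all states are eventually visited, so none are unreachable.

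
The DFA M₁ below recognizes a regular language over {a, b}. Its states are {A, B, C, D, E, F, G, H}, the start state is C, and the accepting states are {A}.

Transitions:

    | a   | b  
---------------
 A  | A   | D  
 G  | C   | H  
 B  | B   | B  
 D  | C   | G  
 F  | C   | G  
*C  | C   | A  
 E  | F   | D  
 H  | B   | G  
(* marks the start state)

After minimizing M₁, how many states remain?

6

States {E,F} cannot be reached from the start state, so discard them.
Initial partition by acceptance: {A} | {B,C,D,G,H}.
Refine {B,C,D,G,H} on symbol b: members go to different blocks, giving {B,D,G,H} and {C}.
Split {B,D,G,H} by δ(·,a) → {B,H} and {D,G}.
Refine {B,H} on symbol b: members go to different blocks, giving {B} and {H}.
Refine {D,G} on symbol b: members go to different blocks, giving {D} and {G}.
The partition is now stable with 6 blocks: {A} | {B} | {C} | {D} | {H} | {G}.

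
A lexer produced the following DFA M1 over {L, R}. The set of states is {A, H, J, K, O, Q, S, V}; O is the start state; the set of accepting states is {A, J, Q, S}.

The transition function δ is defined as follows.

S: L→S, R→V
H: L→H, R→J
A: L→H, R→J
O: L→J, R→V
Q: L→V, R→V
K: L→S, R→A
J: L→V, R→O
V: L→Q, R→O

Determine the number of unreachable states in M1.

Starting at O and following transitions, the reachable set is {J, O, Q, V}. That leaves A, H, K, S unreachable — 4 in total.

4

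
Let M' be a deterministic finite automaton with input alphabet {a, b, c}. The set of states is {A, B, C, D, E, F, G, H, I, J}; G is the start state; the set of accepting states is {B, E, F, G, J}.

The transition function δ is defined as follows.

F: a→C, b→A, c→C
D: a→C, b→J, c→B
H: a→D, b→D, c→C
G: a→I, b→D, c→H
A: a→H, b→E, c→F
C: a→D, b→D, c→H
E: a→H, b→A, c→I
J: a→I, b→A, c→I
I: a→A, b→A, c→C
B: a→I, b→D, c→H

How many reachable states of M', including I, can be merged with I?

Every state is reachable, so we keep all 10.
Initial partition by acceptance: {B,E,F,G,J} | {A,C,D,H,I}.
Split {A,C,D,H,I} by δ(·,b) → {C,H,I} and {A,D}.
No further refinement is possible. Final partition (3 blocks): {B,E,F,G,J} | {C,H,I} | {A,D}.
The equivalence class containing I is {C,H,I}, of size 3.

3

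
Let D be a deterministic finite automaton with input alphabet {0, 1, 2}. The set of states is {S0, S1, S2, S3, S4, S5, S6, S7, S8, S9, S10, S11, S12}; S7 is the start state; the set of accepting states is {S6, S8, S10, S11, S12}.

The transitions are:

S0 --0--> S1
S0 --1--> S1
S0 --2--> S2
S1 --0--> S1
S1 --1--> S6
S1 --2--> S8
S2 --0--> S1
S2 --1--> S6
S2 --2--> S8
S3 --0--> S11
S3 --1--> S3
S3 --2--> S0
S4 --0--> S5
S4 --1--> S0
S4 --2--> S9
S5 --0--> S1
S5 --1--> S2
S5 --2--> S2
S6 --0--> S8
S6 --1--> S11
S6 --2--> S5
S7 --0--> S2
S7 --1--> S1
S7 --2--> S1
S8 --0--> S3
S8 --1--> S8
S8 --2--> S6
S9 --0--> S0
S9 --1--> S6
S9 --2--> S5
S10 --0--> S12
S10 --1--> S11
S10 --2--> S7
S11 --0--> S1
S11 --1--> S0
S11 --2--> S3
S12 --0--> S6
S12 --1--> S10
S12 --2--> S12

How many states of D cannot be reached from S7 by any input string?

BFS from S7 reaches {S0, S1, S2, S3, S5, S6, S7, S8, S11}; the 4 state(s) S4, S9, S10, S12 are never visited.

4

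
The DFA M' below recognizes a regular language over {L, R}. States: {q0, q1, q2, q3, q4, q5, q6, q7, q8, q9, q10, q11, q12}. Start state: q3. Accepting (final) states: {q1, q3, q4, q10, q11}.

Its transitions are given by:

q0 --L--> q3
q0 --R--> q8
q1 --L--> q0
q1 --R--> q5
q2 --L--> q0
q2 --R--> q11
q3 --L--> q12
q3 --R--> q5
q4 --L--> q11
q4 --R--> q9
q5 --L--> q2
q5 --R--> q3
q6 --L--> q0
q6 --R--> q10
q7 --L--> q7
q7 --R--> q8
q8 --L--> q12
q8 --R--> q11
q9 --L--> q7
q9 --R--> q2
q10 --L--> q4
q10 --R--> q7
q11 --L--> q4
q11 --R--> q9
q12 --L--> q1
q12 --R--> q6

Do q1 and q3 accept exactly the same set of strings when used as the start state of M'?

Start with accepting vs non-accepting: {q1,q3,q4,q10,q11} | {q0,q2,q5,q6,q7,q8,q9,q12}.
Split {q1,q3,q4,q10,q11} by δ(·,L) → {q4,q10,q11} and {q1,q3}.
Split {q0,q2,q5,q6,q7,q8,q9,q12} by δ(·,L) → {q2,q5,q6,q7,q8,q9} and {q0,q12}.
On input L, block {q2,q5,q6,q7,q8,q9} splits into {q2,q6,q8} and {q5,q7,q9}.
Refine {q5,q7,q9} on symbol L: members go to different blocks, giving {q7,q9} and {q5}.
No further refinement is possible. Final partition (6 blocks): {q4,q10,q11} | {q2,q6,q8} | {q1,q3} | {q0,q12} | {q7,q9} | {q5}.
q1 and q3 lie in the same block of the stable partition, so they are equivalent — no string distinguishes them.

Yes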